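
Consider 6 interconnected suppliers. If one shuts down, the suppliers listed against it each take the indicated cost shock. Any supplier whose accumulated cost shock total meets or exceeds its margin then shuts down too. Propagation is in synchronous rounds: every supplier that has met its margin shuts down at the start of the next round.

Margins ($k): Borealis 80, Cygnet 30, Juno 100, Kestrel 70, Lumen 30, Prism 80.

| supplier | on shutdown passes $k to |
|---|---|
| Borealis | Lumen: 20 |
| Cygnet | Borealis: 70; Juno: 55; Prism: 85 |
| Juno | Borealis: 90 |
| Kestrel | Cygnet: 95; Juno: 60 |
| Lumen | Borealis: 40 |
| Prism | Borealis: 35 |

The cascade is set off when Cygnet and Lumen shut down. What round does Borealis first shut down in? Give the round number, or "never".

2

Round 1 — Cygnet, Lumen shut down (initial).
  Borealis: +70+40 → 110 ≥ 80
  Juno: +55 → 55 < 100
  Prism: +85 → 85 ≥ 80
Round 2 — Borealis, Prism shut down.
No further shutdowns.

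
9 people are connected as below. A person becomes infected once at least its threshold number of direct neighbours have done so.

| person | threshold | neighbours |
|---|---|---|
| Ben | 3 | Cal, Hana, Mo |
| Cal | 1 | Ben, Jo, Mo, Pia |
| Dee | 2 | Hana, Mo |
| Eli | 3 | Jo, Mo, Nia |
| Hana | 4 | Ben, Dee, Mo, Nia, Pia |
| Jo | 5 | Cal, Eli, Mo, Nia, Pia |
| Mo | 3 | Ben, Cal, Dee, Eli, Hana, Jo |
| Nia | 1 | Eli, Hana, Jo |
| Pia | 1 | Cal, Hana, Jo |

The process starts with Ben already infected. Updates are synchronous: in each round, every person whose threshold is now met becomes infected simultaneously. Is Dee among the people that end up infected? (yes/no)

no

Round 1 — Ben becomes infected (initial).
Round 2 — checking thresholds:
  Cal: 1 of 4 neighbours ≥ 1, becomes infected.
  Hana: 1 of 5 neighbours < 4, holds.
  Mo: 1 of 6 neighbours < 3, holds.
Round 3 — checking thresholds:
  Hana: 1 of 5 neighbours < 4, holds.
  Jo: 1 of 5 neighbours < 5, holds.
  Mo: 2 of 6 neighbours < 3, holds.
  Pia: 1 of 3 neighbours ≥ 1, becomes infected.
Round 4 — no new infections; cascade stops.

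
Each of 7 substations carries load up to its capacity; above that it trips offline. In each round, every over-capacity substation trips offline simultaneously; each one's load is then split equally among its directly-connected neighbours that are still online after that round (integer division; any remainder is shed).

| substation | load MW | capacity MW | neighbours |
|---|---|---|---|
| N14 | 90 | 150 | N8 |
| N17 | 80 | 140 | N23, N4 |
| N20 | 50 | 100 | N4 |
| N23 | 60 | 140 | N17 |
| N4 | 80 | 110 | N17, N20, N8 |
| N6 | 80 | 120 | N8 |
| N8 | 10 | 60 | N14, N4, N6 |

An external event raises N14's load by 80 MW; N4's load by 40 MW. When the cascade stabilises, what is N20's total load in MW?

90

Round 1 — N14 at 170 > 150; N4 at 120 > 110. N14, N4 trip offline.
  N14 sheds 170 MW to N8: 170 each.
    N8: 10+170 = 180 > 60
  N4 sheds 120 MW to N17, N20, N8: 40 each.
    N17: 80+40 = 120 ≤ 140
    N20: 50+40 = 90 ≤ 100
    N8: 180+40 = 220 > 60
Round 2 — N8 trips offline.
  N8 sheds 220 MW to N6: 220 each.
    N6: 80+220 = 300 > 120
Round 3 — N6 trips offline.
  N6 sheds 300 MW: no online neighbours, lost.
No further trips.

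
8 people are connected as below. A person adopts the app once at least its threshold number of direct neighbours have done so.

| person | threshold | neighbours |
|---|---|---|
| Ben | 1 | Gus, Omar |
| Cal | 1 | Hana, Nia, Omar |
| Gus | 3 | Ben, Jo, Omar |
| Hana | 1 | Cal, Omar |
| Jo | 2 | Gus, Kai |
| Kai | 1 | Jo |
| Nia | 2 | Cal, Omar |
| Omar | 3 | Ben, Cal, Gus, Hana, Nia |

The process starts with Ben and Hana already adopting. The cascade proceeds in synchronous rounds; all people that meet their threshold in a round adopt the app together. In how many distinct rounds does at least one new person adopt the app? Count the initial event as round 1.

4

Round 1 — Ben, Hana adopt the app (initial).
Round 2 — checking thresholds:
  Cal: 1 of 3 neighbours ≥ 1, adopts the app.
  Gus: 1 of 3 neighbours < 3, not yet.
  Omar: 2 of 5 neighbours < 3, not yet.
Round 3 — checking thresholds:
  Gus: 1 of 3 neighbours < 3, not yet.
  Nia: 1 of 2 neighbours < 2, not yet.
  Omar: 3 of 5 neighbours ≥ 3, adopts the app.
Round 4 — checking thresholds:
  Gus: 2 of 3 neighbours < 3, not yet.
  Nia: 2 of 2 neighbours ≥ 2, adopts the app.
Round 5 — no new adoptions; cascade stops.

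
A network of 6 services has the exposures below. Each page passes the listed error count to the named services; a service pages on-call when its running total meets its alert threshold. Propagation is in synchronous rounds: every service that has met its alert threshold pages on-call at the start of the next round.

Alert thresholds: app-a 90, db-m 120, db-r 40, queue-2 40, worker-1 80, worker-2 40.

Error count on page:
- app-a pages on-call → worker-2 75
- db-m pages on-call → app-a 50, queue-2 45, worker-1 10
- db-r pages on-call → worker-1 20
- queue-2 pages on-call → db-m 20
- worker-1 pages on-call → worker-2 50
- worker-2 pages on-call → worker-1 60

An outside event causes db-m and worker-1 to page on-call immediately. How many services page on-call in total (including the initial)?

4

Round 1 — db-m, worker-1 page on-call (initial).
  app-a: +50 → 50 < 90
  queue-2: +45 → 45 ≥ 40
  worker-2: +50 → 50 ≥ 40
Round 2 — queue-2, worker-2 page on-call.
No further pages.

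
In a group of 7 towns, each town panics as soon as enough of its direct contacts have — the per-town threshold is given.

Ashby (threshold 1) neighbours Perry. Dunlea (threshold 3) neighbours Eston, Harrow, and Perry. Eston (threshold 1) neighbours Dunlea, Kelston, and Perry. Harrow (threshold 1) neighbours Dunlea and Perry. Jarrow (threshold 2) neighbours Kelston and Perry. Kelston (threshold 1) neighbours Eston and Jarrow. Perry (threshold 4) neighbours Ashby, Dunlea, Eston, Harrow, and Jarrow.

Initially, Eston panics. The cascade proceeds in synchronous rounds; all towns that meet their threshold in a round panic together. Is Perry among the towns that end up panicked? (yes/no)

no

Round 1 — Eston panics (initial).
Round 2 — checking thresholds:
  Dunlea: 1 of 3 neighbours < 3, holds.
  Kelston: 1 of 2 neighbours ≥ 1, panics.
  Perry: 1 of 5 neighbours < 4, holds.
Round 3 — no new panics; cascade stops.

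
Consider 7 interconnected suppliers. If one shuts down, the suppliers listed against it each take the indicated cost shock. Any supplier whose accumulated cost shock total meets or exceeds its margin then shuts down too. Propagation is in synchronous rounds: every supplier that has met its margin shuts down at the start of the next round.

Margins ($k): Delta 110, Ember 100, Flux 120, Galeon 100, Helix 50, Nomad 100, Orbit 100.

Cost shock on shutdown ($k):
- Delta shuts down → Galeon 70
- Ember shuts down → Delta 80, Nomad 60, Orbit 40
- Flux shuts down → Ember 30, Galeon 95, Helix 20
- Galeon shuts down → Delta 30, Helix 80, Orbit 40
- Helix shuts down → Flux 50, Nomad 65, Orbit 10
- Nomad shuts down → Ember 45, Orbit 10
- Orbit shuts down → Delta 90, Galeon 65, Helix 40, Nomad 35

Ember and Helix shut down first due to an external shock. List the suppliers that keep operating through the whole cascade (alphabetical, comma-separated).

Round 1 — Ember, Helix shut down (initial).
  Delta: +80 → 80 < 110
  Flux: +50 → 50 < 120
  Nomad: +60+65 → 125 ≥ 100
  Orbit: +40+10 → 50 < 100
Round 2 — Nomad shuts down.
  Orbit: +10 → 60 < 100
No further shutdowns.

Delta, Flux, Galeon, Orbit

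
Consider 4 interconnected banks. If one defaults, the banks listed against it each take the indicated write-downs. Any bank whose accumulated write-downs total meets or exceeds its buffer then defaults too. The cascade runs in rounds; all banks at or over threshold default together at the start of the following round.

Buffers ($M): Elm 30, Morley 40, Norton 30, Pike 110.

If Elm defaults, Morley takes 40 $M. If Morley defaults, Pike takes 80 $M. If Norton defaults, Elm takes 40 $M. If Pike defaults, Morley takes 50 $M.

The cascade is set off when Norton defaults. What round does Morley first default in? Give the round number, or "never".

Round 1 — Norton defaults (initial).
  Elm: +40 → 40 ≥ 30
Round 2 — Elm defaults.
  Morley: +40 → 40 ≥ 40
Round 3 — Morley defaults.
  Pike: +80 → 80 < 110
No further defaults.

3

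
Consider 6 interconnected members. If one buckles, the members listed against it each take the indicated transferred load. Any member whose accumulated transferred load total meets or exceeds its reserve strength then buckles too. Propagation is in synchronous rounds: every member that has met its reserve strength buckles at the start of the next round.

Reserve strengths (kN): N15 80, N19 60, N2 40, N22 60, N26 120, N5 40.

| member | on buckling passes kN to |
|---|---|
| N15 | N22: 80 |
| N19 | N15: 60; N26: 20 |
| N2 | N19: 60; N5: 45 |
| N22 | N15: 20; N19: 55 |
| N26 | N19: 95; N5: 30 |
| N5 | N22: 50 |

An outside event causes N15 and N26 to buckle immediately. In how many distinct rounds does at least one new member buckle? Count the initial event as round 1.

Round 1 — N15, N26 buckle (initial).
  N19: +95 → 95 ≥ 60
  N22: +80 → 80 ≥ 60
  N5: +30 → 30 < 40
Round 2 — N19, N22 buckle.
No further bucklings.

2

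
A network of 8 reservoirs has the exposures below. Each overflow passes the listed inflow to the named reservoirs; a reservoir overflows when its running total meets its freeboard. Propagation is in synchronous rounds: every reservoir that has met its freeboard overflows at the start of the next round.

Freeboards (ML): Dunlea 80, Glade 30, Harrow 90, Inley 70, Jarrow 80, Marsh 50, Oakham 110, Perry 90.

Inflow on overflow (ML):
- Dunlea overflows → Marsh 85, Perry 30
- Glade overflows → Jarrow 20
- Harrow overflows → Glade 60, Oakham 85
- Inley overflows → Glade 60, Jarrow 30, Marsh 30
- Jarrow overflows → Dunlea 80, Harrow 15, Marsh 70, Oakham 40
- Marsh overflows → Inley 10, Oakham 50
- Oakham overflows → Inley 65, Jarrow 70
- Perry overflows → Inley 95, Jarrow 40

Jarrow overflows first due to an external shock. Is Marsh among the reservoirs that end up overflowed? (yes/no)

Round 1 — Jarrow overflows (initial).
  Dunlea: +80 → 80 ≥ 80
  Harrow: +15 → 15 < 90
  Marsh: +70 → 70 ≥ 50
  Oakham: +40 → 40 < 110
Round 2 — Dunlea, Marsh overflow.
  Inley: +10 → 10 < 70
  Oakham: +50 → 90 < 110
  Perry: +30 → 30 < 90
No further overflows.

yes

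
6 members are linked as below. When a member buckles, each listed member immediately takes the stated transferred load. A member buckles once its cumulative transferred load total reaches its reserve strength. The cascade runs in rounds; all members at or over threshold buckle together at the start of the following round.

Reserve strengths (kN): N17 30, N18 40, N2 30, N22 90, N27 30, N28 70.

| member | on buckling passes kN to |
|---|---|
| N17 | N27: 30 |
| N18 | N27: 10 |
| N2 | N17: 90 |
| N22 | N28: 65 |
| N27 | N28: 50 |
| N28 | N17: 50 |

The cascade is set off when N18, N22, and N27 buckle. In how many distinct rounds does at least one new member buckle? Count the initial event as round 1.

3

Round 1 — N18, N22, N27 buckle (initial).
  N28: +65+50 → 115 ≥ 70
Round 2 — N28 buckles.
  N17: +50 → 50 ≥ 30
Round 3 — N17 buckles.
No further bucklings.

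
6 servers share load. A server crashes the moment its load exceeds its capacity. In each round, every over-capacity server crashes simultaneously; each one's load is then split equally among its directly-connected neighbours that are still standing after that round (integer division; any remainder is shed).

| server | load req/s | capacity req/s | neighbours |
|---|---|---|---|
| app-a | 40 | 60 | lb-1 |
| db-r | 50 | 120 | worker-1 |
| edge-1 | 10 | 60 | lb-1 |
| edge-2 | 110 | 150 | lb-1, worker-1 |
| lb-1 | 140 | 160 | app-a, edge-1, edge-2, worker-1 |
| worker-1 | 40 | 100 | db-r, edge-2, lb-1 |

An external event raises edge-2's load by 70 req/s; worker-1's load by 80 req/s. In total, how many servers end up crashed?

5

Round 1 — edge-2 at 180 > 150; worker-1 at 120 > 100. edge-2, worker-1 crash.
  edge-2 sheds 180 req/s to lb-1: 180 each.
    lb-1: 140+180 = 320 > 160
  worker-1 sheds 120 req/s to db-r, lb-1: 60 each.
    db-r: 50+60 = 110 ≤ 120
    lb-1: 320+60 = 380 > 160
Round 2 — lb-1 crashes.
  lb-1 sheds 380 req/s to app-a, edge-1: 190 each.
    app-a: 40+190 = 230 > 60
    edge-1: 10+190 = 200 > 60
Round 3 — app-a, edge-1 crash.
  app-a sheds 230 req/s: no online neighbours, lost.
  edge-1 sheds 200 req/s: no online neighbours, lost.
No further crashes.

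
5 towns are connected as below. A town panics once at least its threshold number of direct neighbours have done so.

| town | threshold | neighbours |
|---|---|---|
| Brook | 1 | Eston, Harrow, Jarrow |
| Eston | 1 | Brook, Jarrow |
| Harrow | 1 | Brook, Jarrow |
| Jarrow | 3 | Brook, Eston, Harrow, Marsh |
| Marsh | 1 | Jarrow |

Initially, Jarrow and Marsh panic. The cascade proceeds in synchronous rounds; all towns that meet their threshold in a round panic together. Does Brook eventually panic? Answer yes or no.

yes

Round 1 — Jarrow, Marsh panic (initial).
Round 2 — checking thresholds:
  Brook: 1 of 3 neighbours ≥ 1, panics.
  Eston: 1 of 2 neighbours ≥ 1, panics.
  Harrow: 1 of 2 neighbours ≥ 1, panics.
Round 3 — no new panics; cascade stops.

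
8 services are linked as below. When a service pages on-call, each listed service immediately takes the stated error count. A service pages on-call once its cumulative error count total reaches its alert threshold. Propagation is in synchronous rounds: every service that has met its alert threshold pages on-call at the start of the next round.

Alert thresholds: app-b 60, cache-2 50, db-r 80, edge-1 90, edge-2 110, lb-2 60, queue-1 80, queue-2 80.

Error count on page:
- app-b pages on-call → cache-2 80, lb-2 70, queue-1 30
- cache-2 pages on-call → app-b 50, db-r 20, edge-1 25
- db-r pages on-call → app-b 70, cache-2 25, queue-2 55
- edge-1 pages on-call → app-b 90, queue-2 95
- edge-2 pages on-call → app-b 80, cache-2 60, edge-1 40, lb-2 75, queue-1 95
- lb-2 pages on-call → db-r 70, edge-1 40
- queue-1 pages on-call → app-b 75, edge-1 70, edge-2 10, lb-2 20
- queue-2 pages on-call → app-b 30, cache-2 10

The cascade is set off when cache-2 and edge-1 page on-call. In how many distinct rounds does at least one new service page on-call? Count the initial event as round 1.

4

Round 1 — cache-2, edge-1 page on-call (initial).
  app-b: +50+90 → 140 ≥ 60
  db-r: +20 → 20 < 80
  queue-2: +95 → 95 ≥ 80
Round 2 — app-b, queue-2 page on-call.
  lb-2: +70 → 70 ≥ 60
  queue-1: +30 → 30 < 80
Round 3 — lb-2 pages on-call.
  db-r: +70 → 90 ≥ 80
Round 4 — db-r pages on-call.
No further pages.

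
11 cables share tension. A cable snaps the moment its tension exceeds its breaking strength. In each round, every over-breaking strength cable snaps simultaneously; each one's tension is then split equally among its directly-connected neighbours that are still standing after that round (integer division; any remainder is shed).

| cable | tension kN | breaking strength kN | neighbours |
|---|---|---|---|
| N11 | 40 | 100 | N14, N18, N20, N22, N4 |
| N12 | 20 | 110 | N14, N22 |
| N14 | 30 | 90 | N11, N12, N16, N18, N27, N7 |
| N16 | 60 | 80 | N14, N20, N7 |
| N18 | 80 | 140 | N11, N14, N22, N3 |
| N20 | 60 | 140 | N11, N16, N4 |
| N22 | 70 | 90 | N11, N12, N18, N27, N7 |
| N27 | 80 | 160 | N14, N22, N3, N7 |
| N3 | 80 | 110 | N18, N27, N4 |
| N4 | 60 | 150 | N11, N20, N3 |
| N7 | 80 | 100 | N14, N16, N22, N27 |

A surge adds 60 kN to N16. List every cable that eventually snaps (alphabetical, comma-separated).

N11, N14, N16, N18, N20, N22, N27, N3, N4, N7

Round 1 — N16 at 120 > 80. N16 snaps.
  N16 sheds 120 kN to N14, N20, N7: 40 each.
    N14: 30+40 = 70 ≤ 90
    N20: 60+40 = 100 ≤ 140
    N7: 80+40 = 120 > 100
Round 2 — N7 snaps.
  N7 sheds 120 kN to N14, N22, N27: 40 each.
    N14: 70+40 = 110 > 90
    N22: 70+40 = 110 > 90
    N27: 80+40 = 120 ≤ 160
Round 3 — N14, N22 snap.
  N14 sheds 110 kN to N11, N12, N18, N27: 27 each (2 lost).
    N11: 40+27 = 67 ≤ 100
    N12: 20+27 = 47 ≤ 110
    N18: 80+27 = 107 ≤ 140
    N27: 120+27 = 147 ≤ 160
  N22 sheds 110 kN to N11, N12, N18, N27: 27 each (2 lost).
    N11: 67+27 = 94 ≤ 100
    N12: 47+27 = 74 ≤ 110
    N18: 107+27 = 134 ≤ 140
    N27: 147+27 = 174 > 160
Round 4 — N27 snaps.
  N27 sheds 174 kN to N3: 174 each.
    N3: 80+174 = 254 > 110
Round 5 — N3 snaps.
  N3 sheds 254 kN to N18, N4: 127 each.
    N18: 134+127 = 261 > 140
    N4: 60+127 = 187 > 150
Round 6 — N18, N4 snap.
  N18 sheds 261 kN to N11: 261 each.
    N11: 94+261 = 355 > 100
  N4 sheds 187 kN to N11, N20: 93 each (1 lost).
    N11: 355+93 = 448 > 100
    N20: 100+93 = 193 > 140
Round 7 — N11, N20 snap.
  N11 sheds 448 kN: no online neighbours, lost.
  N20 sheds 193 kN: no online neighbours, lost.
No further breaks.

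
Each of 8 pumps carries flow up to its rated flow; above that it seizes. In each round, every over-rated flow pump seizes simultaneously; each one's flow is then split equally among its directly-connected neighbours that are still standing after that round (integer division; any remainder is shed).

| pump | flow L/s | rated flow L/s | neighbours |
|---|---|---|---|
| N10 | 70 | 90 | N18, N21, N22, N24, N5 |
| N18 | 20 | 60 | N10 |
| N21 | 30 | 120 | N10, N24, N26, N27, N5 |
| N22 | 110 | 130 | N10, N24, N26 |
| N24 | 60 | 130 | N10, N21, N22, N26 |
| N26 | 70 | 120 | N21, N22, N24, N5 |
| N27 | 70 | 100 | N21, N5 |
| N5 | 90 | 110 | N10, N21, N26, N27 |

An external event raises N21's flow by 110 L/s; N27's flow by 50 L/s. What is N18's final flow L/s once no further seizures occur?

55

Round 1 — N21 at 140 > 120; N27 at 120 > 100. N21, N27 seize.
  N21 sheds 140 L/s to N10, N24, N26, N5: 35 each.
    N10: 70+35 = 105 > 90
    N24: 60+35 = 95 ≤ 130
    N26: 70+35 = 105 ≤ 120
    N5: 90+35 = 125 > 110
  N27 sheds 120 L/s to N5: 120 each.
    N5: 125+120 = 245 > 110
Round 2 — N10, N5 seize.
  N10 sheds 105 L/s to N18, N22, N24: 35 each.
    N18: 20+35 = 55 ≤ 60
    N22: 110+35 = 145 > 130
    N24: 95+35 = 130 ≤ 130
  N5 sheds 245 L/s to N26: 245 each.
    N26: 105+245 = 350 > 120
Round 3 — N22, N26 seize.
  N22 sheds 145 L/s to N24: 145 each.
    N24: 130+145 = 275 > 130
  N26 sheds 350 L/s to N24: 350 each.
    N24: 275+350 = 625 > 130
Round 4 — N24 seizes.
  N24 sheds 625 L/s: no online neighbours, lost.
No further seizures.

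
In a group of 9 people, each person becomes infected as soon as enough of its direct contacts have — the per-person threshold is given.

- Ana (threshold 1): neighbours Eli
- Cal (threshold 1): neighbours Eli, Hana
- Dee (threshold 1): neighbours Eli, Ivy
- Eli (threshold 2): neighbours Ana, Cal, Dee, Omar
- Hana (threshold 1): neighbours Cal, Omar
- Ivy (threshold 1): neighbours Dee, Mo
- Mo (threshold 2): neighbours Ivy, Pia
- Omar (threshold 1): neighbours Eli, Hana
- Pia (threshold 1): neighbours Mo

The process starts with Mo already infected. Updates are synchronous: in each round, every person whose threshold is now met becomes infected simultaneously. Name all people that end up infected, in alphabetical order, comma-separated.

Round 1 — Mo becomes infected (initial).
Round 2 — checking thresholds:
  Ivy: 1 of 2 neighbours ≥ 1, becomes infected.
  Pia: 1 of 1 neighbours ≥ 1, becomes infected.
Round 3 — checking thresholds:
  Dee: 1 of 2 neighbours ≥ 1, becomes infected.
Round 4 — no new infections; cascade stops.

Dee, Ivy, Mo, Pia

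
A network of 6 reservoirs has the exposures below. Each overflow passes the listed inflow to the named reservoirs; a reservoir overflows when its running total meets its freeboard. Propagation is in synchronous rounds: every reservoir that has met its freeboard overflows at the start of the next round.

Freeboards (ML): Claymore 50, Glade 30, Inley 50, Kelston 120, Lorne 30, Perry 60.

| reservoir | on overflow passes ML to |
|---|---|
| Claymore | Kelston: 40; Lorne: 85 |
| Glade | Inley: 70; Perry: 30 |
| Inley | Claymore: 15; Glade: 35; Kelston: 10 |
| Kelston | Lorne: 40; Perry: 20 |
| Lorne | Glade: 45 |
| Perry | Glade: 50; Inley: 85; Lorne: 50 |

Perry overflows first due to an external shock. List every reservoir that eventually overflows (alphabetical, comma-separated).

Round 1 — Perry overflows (initial).
  Glade: +50 → 50 ≥ 30
  Inley: +85 → 85 ≥ 50
  Lorne: +50 → 50 ≥ 30
Round 2 — Glade, Inley, Lorne overflow.
  Claymore: +15 → 15 < 50
  Kelston: +10 → 10 < 120
No further overflows.

Glade, Inley, Lorne, Perry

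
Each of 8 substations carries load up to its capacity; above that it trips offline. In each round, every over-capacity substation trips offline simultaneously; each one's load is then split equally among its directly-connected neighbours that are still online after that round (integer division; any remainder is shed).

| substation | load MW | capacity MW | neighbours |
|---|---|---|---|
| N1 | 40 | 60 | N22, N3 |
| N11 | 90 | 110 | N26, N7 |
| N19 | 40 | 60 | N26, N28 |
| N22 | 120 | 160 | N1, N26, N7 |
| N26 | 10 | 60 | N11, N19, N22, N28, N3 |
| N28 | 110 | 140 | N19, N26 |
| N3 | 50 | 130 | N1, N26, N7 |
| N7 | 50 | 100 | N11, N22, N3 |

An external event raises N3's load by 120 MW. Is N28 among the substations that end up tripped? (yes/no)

no

Round 1 — N3 at 170 > 130. N3 trips offline.
  N3 sheds 170 MW to N1, N26, N7: 56 each (2 lost).
    N1: 40+56 = 96 > 60
    N26: 10+56 = 66 > 60
    N7: 50+56 = 106 > 100
Round 2 — N1, N26, N7 trip offline.
  N1 sheds 96 MW to N22: 96 each.
    N22: 120+96 = 216 > 160
  N26 sheds 66 MW to N11, N19, N22, N28: 16 each (2 lost).
    N11: 90+16 = 106 ≤ 110
    N19: 40+16 = 56 ≤ 60
    N22: 216+16 = 232 > 160
    N28: 110+16 = 126 ≤ 140
  N7 sheds 106 MW to N11, N22: 53 each.
    N11: 106+53 = 159 > 110
    N22: 232+53 = 285 > 160
Round 3 — N11, N22 trip offline.
  N11 sheds 159 MW: no online neighbours, lost.
  N22 sheds 285 MW: no online neighbours, lost.
No further trips.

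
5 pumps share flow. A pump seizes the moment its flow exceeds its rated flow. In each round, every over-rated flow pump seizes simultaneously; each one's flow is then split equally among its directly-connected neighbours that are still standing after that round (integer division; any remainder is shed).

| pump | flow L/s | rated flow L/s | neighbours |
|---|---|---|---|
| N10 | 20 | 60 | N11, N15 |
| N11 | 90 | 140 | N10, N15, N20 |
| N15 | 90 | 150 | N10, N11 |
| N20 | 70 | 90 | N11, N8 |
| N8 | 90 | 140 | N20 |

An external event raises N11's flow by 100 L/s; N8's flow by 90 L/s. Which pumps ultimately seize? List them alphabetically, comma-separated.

Round 1 — N11 at 190 > 140; N8 at 180 > 140. N11, N8 seize.
  N11 sheds 190 L/s to N10, N15, N20: 63 each (1 lost).
    N10: 20+63 = 83 > 60
    N15: 90+63 = 153 > 150
    N20: 70+63 = 133 > 90
  N8 sheds 180 L/s to N20: 180 each.
    N20: 133+180 = 313 > 90
Round 2 — N10, N15, N20 seize.
  N10 sheds 83 L/s: no online neighbours, lost.
  N15 sheds 153 L/s: no online neighbours, lost.
  N20 sheds 313 L/s: no online neighbours, lost.
No further seizures.

N10, N11, N15, N20, N8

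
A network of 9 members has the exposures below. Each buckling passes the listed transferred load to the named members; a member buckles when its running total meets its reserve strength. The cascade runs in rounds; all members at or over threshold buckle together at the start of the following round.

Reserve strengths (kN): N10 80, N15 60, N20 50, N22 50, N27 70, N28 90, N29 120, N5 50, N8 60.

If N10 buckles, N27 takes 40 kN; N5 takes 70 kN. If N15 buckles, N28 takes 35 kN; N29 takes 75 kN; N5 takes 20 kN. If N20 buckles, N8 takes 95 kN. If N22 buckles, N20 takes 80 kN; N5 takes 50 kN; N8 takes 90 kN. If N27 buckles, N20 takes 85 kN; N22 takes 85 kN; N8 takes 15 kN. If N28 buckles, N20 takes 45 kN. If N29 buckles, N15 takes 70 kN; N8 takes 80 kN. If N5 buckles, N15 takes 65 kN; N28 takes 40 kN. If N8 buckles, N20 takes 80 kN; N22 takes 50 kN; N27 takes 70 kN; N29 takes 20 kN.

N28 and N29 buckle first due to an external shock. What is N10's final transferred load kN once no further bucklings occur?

0

Round 1 — N28, N29 buckle (initial).
  N15: +70 → 70 ≥ 60
  N20: +45 → 45 < 50
  N8: +80 → 80 ≥ 60
Round 2 — N15, N8 buckle.
  N20: +80 → 125 ≥ 50
  N22: +50 → 50 ≥ 50
  N27: +70 → 70 ≥ 70
  N5: +20 → 20 < 50
Round 3 — N20, N22, N27 buckle.
  N5: +50 → 70 ≥ 50
Round 4 — N5 buckles.
No further bucklings.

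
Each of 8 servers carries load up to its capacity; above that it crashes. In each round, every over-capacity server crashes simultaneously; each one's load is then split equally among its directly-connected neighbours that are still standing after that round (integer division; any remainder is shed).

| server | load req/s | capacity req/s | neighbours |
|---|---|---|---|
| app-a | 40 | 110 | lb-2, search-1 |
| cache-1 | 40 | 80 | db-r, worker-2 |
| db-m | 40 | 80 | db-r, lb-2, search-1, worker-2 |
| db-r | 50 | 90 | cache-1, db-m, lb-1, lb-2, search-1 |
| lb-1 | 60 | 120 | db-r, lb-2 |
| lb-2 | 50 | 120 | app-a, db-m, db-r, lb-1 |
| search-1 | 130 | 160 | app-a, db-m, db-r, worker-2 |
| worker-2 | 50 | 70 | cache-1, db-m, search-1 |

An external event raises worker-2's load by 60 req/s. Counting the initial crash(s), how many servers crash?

Round 1 — worker-2 at 110 > 70. worker-2 crashes.
  worker-2 sheds 110 req/s to cache-1, db-m, search-1: 36 each (2 lost).
    cache-1: 40+36 = 76 ≤ 80
    db-m: 40+36 = 76 ≤ 80
    search-1: 130+36 = 166 > 160
Round 2 — search-1 crashes.
  search-1 sheds 166 req/s to app-a, db-m, db-r: 55 each (1 lost).
    app-a: 40+55 = 95 ≤ 110
    db-m: 76+55 = 131 > 80
    db-r: 50+55 = 105 > 90
Round 3 — db-m, db-r crash.
  db-m sheds 131 req/s to lb-2: 131 each.
    lb-2: 50+131 = 181 > 120
  db-r sheds 105 req/s to cache-1, lb-1, lb-2: 35 each.
    cache-1: 76+35 = 111 > 80
    lb-1: 60+35 = 95 ≤ 120
    lb-2: 181+35 = 216 > 120
Round 4 — cache-1, lb-2 crash.
  cache-1 sheds 111 req/s: no online neighbours, lost.
  lb-2 sheds 216 req/s to app-a, lb-1: 108 each.
    app-a: 95+108 = 203 > 110
    lb-1: 95+108 = 203 > 120
Round 5 — app-a, lb-1 crash.
  app-a sheds 203 req/s: no online neighbours, lost.
  lb-1 sheds 203 req/s: no online neighbours, lost.
No further crashes.

8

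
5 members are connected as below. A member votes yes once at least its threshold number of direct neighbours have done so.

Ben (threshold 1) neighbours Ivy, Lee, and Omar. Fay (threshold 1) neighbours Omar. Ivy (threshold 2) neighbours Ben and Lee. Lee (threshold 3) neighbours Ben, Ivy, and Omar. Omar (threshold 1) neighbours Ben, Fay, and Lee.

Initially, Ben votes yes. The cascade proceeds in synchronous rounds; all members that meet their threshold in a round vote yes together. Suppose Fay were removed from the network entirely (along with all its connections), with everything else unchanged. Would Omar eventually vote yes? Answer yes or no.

With Fay removed:
Round 1 — Ben votes yes (initial).
Round 2 — checking thresholds:
  Ivy: 1 of 2 neighbours < 2, not yet.
  Lee: 1 of 3 neighbours < 3, not yet.
  Omar: 1 of 2 neighbours ≥ 1, votes yes.
Round 3 — no new yes votes; cascade stops.

yes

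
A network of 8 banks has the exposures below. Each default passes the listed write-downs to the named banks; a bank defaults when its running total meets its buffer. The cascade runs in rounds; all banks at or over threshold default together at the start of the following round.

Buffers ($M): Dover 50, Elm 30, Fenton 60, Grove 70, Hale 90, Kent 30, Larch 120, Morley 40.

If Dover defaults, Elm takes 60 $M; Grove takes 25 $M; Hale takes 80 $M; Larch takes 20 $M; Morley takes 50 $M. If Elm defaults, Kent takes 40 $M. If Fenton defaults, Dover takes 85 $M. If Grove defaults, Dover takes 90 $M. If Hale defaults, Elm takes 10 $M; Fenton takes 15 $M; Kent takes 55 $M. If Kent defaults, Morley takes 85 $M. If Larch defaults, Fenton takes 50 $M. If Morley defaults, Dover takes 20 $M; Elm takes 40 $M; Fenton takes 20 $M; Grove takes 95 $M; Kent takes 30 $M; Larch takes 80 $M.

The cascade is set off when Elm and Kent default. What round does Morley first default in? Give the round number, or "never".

Round 1 — Elm, Kent default (initial).
  Morley: +85 → 85 ≥ 40
Round 2 — Morley defaults.
  Dover: +20 → 20 < 50
  Fenton: +20 → 20 < 60
  Grove: +95 → 95 ≥ 70
  Larch: +80 → 80 < 120
Round 3 — Grove defaults.
  Dover: +90 → 110 ≥ 50
Round 4 — Dover defaults.
  Hale: +80 → 80 < 90
  Larch: +20 → 100 < 120
No further defaults.

2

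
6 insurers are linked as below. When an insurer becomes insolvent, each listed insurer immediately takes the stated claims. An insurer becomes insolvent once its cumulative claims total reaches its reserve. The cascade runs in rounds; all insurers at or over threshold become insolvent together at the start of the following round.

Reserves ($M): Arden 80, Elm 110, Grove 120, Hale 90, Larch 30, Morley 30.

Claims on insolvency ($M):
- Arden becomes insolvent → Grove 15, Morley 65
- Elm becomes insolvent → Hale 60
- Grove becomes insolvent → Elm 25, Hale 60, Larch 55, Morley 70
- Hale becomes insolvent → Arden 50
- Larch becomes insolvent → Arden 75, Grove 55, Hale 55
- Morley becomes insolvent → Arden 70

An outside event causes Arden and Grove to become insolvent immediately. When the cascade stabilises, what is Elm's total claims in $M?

Round 1 — Arden, Grove become insolvent (initial).
  Elm: +25 → 25 < 110
  Hale: +60 → 60 < 90
  Larch: +55 → 55 ≥ 30
  Morley: +65+70 → 135 ≥ 30
Round 2 — Larch, Morley become insolvent.
  Hale: +55 → 115 ≥ 90
Round 3 — Hale becomes insolvent.
No further insolvencies.

25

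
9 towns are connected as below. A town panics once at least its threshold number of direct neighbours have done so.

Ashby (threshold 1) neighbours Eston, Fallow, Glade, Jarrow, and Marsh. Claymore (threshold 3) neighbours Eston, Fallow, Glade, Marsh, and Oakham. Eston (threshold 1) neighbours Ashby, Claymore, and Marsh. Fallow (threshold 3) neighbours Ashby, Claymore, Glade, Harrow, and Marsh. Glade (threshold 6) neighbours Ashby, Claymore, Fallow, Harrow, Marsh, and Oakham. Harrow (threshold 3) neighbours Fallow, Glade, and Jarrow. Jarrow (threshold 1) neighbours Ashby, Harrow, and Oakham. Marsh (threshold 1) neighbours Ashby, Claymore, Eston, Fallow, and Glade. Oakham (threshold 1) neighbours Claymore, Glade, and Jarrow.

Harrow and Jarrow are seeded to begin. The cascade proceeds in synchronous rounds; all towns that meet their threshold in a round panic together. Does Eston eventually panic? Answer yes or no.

yes

Round 1 — Harrow, Jarrow panic (initial).
Round 2 — checking thresholds:
  Ashby: 1 of 5 neighbours ≥ 1, panics.
  Fallow: 1 of 5 neighbours < 3, not yet.
  Glade: 1 of 6 neighbours < 6, not yet.
  Oakham: 1 of 3 neighbours ≥ 1, panics.
Round 3 — checking thresholds:
  Claymore: 1 of 5 neighbours < 3, not yet.
  Eston: 1 of 3 neighbours ≥ 1, panics.
  Fallow: 2 of 5 neighbours < 3, not yet.
  Glade: 3 of 6 neighbours < 6, not yet.
  Marsh: 1 of 5 neighbours ≥ 1, panics.
Round 4 — checking thresholds:
  Claymore: 3 of 5 neighbours ≥ 3, panics.
  Fallow: 3 of 5 neighbours ≥ 3, panics.
  Glade: 4 of 6 neighbours < 6, not yet.
Round 5 — checking thresholds:
  Glade: 6 of 6 neighbours ≥ 6, panics.
Round 6 — no new panics; cascade stops.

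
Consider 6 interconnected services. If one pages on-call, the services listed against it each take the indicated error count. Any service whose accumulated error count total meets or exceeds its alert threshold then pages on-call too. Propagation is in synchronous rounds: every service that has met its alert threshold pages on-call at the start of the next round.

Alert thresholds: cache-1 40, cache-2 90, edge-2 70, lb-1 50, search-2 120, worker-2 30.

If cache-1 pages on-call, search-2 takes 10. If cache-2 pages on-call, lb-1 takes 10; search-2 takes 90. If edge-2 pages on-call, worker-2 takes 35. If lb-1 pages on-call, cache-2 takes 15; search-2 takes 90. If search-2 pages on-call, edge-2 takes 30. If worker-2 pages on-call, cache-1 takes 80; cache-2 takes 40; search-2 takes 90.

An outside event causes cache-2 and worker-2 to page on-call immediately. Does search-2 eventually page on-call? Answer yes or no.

Round 1 — cache-2, worker-2 page on-call (initial).
  cache-1: +80 → 80 ≥ 40
  lb-1: +10 → 10 < 50
  search-2: +90+90 → 180 ≥ 120
Round 2 — cache-1, search-2 page on-call.
  edge-2: +30 → 30 < 70
No further pages.

yes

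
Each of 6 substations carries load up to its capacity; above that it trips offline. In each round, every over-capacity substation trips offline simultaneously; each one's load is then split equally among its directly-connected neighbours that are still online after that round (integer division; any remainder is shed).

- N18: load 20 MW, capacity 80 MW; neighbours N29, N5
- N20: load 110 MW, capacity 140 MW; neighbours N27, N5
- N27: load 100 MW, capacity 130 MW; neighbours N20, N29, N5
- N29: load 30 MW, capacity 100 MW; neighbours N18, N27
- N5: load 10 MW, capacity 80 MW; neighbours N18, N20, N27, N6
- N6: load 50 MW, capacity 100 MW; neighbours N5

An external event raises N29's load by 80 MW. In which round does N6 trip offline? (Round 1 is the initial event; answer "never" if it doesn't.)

never

Round 1 — N29 at 110 > 100. N29 trips offline.
  N29 sheds 110 MW to N18, N27: 55 each.
    N18: 20+55 = 75 ≤ 80
    N27: 100+55 = 155 > 130
Round 2 — N27 trips offline.
  N27 sheds 155 MW to N20, N5: 77 each (1 lost).
    N20: 110+77 = 187 > 140
    N5: 10+77 = 87 > 80
Round 3 — N20, N5 trip offline.
  N20 sheds 187 MW: no online neighbours, lost.
  N5 sheds 87 MW to N18, N6: 43 each (1 lost).
    N18: 75+43 = 118 > 80
    N6: 50+43 = 93 ≤ 100
Round 4 — N18 trips offline.
  N18 sheds 118 MW: no online neighbours, lost.
No further trips.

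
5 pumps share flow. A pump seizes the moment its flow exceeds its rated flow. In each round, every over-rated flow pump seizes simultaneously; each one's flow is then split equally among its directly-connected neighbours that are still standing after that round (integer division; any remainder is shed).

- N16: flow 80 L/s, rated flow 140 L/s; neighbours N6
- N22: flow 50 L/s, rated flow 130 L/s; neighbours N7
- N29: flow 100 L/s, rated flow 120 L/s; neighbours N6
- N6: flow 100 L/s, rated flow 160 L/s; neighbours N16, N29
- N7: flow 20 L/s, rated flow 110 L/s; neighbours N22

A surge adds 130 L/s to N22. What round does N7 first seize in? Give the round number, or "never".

2

Round 1 — N22 at 180 > 130. N22 seizes.
  N22 sheds 180 L/s to N7: 180 each.
    N7: 20+180 = 200 > 110
Round 2 — N7 seizes.
  N7 sheds 200 L/s: no online neighbours, lost.
No further seizures.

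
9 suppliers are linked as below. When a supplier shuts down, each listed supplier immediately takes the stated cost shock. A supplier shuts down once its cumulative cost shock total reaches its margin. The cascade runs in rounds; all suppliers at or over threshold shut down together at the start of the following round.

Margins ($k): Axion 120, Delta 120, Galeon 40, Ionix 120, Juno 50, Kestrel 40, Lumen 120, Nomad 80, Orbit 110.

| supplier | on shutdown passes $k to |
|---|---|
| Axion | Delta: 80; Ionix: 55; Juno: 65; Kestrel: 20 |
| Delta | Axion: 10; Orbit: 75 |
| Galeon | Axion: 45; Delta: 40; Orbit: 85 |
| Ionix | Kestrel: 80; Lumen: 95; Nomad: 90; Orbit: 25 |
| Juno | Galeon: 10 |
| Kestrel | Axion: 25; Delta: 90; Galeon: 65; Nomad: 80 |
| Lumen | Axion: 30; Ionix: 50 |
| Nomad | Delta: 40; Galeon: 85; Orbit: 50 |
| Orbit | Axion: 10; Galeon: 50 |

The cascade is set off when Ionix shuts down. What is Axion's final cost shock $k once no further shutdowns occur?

90

Round 1 — Ionix shuts down (initial).
  Kestrel: +80 → 80 ≥ 40
  Lumen: +95 → 95 < 120
  Nomad: +90 → 90 ≥ 80
  Orbit: +25 → 25 < 110
Round 2 — Kestrel, Nomad shut down.
  Axion: +25 → 25 < 120
  Delta: +90+40 → 130 ≥ 120
  Galeon: +65+85 → 150 ≥ 40
  Orbit: +50 → 75 < 110
Round 3 — Delta, Galeon shut down.
  Axion: +10+45 → 80 < 120
  Orbit: +75+85 → 235 ≥ 110
Round 4 — Orbit shuts down.
  Axion: +10 → 90 < 120
No further shutdowns.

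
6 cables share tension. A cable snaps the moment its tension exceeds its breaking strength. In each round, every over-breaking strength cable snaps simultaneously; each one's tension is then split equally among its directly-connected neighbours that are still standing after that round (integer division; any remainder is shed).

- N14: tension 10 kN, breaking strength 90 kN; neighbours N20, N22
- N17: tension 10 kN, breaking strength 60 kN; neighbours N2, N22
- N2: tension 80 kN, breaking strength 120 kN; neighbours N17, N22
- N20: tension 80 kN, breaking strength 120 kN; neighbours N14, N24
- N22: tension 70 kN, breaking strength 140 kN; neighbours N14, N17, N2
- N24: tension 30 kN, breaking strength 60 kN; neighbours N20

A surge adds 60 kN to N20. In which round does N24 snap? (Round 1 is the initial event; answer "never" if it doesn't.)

2

Round 1 — N20 at 140 > 120. N20 snaps.
  N20 sheds 140 kN to N14, N24: 70 each.
    N14: 10+70 = 80 ≤ 90
    N24: 30+70 = 100 > 60
Round 2 — N24 snaps.
  N24 sheds 100 kN: no online neighbours, lost.
No further breaks.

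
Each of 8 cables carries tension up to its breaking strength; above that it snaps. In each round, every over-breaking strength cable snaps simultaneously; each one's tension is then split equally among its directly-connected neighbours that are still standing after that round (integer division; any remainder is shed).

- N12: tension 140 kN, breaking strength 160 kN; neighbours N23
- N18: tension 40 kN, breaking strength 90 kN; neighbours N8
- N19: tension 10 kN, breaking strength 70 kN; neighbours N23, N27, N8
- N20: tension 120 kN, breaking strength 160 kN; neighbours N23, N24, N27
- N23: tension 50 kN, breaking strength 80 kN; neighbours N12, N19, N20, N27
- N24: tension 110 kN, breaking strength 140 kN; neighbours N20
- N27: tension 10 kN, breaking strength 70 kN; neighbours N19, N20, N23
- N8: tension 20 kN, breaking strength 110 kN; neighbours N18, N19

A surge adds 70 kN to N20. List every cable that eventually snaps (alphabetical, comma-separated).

Round 1 — N20 at 190 > 160. N20 snaps.
  N20 sheds 190 kN to N23, N24, N27: 63 each (1 lost).
    N23: 50+63 = 113 > 80
    N24: 110+63 = 173 > 140
    N27: 10+63 = 73 > 70
Round 2 — N23, N24, N27 snap.
  N23 sheds 113 kN to N12, N19: 56 each (1 lost).
    N12: 140+56 = 196 > 160
    N19: 10+56 = 66 ≤ 70
  N24 sheds 173 kN: no online neighbours, lost.
  N27 sheds 73 kN to N19: 73 each.
    N19: 66+73 = 139 > 70
Round 3 — N12, N19 snap.
  N12 sheds 196 kN: no online neighbours, lost.
  N19 sheds 139 kN to N8: 139 each.
    N8: 20+139 = 159 > 110
Round 4 — N8 snaps.
  N8 sheds 159 kN to N18: 159 each.
    N18: 40+159 = 199 > 90
Round 5 — N18 snaps.
  N18 sheds 199 kN: no online neighbours, lost.
No further breaks.

N12, N18, N19, N20, N23, N24, N27, N8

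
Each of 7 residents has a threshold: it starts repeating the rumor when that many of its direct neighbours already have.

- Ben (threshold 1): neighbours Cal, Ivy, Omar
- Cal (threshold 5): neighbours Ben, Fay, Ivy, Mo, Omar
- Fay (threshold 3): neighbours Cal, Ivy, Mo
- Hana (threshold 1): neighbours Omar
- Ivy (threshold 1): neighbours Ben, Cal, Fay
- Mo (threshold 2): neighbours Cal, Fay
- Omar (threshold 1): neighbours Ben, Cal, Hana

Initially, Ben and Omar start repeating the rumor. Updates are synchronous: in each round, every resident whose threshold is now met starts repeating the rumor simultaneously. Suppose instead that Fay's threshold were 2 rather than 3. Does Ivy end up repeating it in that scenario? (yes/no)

With Fay's threshold at 2:
Round 1 — Ben, Omar start repeating the rumor (initial).
Round 2 — checking thresholds:
  Cal: 2 of 5 neighbours < 5, not yet.
  Hana: 1 of 1 neighbours ≥ 1, starts repeating the rumor.
  Ivy: 1 of 3 neighbours ≥ 1, starts repeating the rumor.
Round 3 — no new spreads; cascade stops.

yes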